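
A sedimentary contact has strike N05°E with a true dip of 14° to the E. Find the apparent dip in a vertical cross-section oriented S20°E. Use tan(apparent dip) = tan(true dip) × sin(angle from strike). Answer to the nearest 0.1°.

The strike is N05°E and the section trends S20°E; the acute angle between them is β = 25°.
tan α = tan 14° × sin 25° = 0.2493 × 0.4226 = 0.1054
apparent dip = arctan 0.1054 = 6.02°

6.0°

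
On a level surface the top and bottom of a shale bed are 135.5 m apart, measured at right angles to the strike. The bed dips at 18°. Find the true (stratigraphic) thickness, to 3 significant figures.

41.9 m

True thickness t = w · sin(dip) = 135.5 × sin 18°
t = 135.5 × 0.3090 = 41.872 m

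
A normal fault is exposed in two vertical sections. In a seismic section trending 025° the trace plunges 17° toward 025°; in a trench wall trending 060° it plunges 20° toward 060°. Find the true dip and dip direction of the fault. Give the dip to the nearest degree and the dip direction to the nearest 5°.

true dip 20°, dip direction 060°

Represent each trace as a vector plunging at its apparent dip toward its trend (east-north-up frame): v₁ = (0.404, 0.867, -0.292), v₂ = (0.814, 0.470, -0.342).
The plane normal is n = v₁ × v₂ ∝ (0.159, 0.100, 0.515).
Dip δ = arctan(|n_h|/n_z) = arctan(0.188/0.515) = 20.0°.
Dip direction = atan2(0.159, 0.100) = 58° (azimuth of n's horizontal projection).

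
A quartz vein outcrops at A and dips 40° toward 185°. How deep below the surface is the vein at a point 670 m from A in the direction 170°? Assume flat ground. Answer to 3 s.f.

The hole lies 15° from the dip direction, so the down-dip offset is 670 × cos 15° = 647.17 m.
Depth = down-dip offset × tan(dip) = 647.17 × tan 40° = 647.17 × 0.8391
Depth = 543.04 m

543 m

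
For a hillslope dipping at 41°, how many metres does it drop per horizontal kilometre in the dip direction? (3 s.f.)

drop per km = 1000 × tan 41° = 1000 × 0.8693

869 m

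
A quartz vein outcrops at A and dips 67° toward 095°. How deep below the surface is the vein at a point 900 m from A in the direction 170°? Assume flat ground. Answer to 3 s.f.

549 m

The hole lies 75° from the dip direction, so the down-dip offset is 900 × cos 75° = 232.94 m.
Depth = down-dip offset × tan(dip) = 232.94 × tan 67° = 232.94 × 2.3559
Depth = 548.77 m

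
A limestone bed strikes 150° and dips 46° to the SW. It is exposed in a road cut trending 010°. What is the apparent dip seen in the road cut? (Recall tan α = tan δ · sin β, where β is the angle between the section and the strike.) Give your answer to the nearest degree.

The section lies 40° from the strike.
tan(apparent dip) = tan 46° · sin 40° = 0.6656
α = arctan(0.6656) = 33.65°

34°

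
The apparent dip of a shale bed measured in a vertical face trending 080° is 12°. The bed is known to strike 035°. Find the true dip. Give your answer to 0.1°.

β = acute angle between strike 035° and section 080° = 45°.
tan(true dip) = tan 12° / sin 45° = 0.3006
true dip = arctan 0.3006 = 16.73°

16.7°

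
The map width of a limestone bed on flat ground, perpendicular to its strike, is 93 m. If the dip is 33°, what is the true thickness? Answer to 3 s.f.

True thickness t = w · sin(dip) = 93 × sin 33°
t = 93 × 0.5446 = 50.651 m

50.7 m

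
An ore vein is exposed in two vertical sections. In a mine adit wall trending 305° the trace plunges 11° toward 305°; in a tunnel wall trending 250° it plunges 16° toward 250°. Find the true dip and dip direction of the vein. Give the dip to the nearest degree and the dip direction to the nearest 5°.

true dip 16°, dip direction 255°

Each apparent-dip line lies in the plane. As unit vectors (x east, y north, z up), v₁ plunges 11°→305° and v₂ plunges 16°→250°.
Cross product v₁ × v₂ gives the pole to the plane: n ∝ (-0.218, -0.049, 0.773).
True dip = arccos(n_z / |n|) = arccos(0.9607) = 16.1°.
Dip direction = atan2(-0.218, -0.049) = 257° (azimuth of n's horizontal projection).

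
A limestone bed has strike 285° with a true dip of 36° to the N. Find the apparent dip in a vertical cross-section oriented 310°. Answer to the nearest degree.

17°

Angle between strike (285°) and section (310°): β = 25°.
tan α = tan 36° × sin 25° = 0.7265 × 0.4226 = 0.3071
α = arctan(0.3071) = 17.07°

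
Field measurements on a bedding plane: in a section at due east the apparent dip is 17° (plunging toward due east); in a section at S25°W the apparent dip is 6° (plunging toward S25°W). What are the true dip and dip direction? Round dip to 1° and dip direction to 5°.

true dip 22°, dip direction 130°

Represent each trace as a vector plunging at its apparent dip toward its trend (east-north-up frame): v₁ = (0.956, 0.000, -0.292), v₂ = (-0.420, -0.901, -0.105).
n = v₁ × v₂ = (0.264, -0.223, 0.862) (taken with n_z > 0).
tan δ = √(n_x²+n_y²)/n_z = 0.345/0.862, so δ = 21.8°.
The horizontal component of n points toward azimuth atan2(n_x, n_y) = 130°, the dip direction.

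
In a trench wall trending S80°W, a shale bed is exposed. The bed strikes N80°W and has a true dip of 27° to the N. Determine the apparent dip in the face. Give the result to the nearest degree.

Angle between strike (N80°W) and section (S80°W): β = 20°.
tan(apparent dip) = tan 27° · sin 20° = 0.1743
α = arctan(0.1743) = 9.89°

10°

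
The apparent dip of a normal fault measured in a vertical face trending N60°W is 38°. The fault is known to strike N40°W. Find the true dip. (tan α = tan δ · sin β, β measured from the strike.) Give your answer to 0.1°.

The section is 20° from the strike.
tan(true dip) = tan 38° / sin 20° = 2.2843
δ = arctan(2.2843) = 66.36°

66.4°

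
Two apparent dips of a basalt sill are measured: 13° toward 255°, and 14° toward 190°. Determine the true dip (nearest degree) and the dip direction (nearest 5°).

The two traces are lines in the plane: v₁ = (sin 255°·cos 13°, cos 255°·cos 13°, −sin 13°), v₂ = (sin 190°·cos 14°, cos 190°·cos 14°, −sin 14°).
n = v₁ × v₂ = (-0.154, -0.190, 0.857) (taken with n_z > 0).
Dip δ = arctan(|n_h|/n_z) = arctan(0.244/0.857) = 15.9°.
The horizontal component of n points toward azimuth atan2(n_x, n_y) = 219°, the dip direction.

true dip 16°, dip direction 220°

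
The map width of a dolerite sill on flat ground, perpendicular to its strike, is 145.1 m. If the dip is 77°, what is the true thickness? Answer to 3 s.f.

True thickness t = w · sin(dip) = 145.1 × sin 77°
t = 145.1 × 0.9744 = 141.381 m

141 m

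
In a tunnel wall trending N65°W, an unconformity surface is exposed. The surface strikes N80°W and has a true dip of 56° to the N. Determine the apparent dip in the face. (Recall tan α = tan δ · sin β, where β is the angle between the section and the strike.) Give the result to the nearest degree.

The strike is N80°W and the section trends N65°W; the acute angle between them is β = 15°.
tan α = tan 56° × sin 15° = 1.4826 × 0.2588 = 0.3837
α = arctan(0.3837) = 20.99°

21°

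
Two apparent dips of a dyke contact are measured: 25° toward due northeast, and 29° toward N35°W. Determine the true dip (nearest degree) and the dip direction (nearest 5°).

Represent each trace as a vector plunging at its apparent dip toward its trend (east-north-up frame): v₁ = (0.641, 0.641, -0.423), v₂ = (-0.502, 0.716, -0.485).
The plane normal is n = v₁ × v₂ ∝ (-0.008, 0.523, 0.781).
tan δ = √(n_x²+n_y²)/n_z = 0.523/0.781, so δ = 33.8°.
The horizontal component of n points toward azimuth atan2(n_x, n_y) = 359°, the dip direction.

true dip 34°, dip direction 000°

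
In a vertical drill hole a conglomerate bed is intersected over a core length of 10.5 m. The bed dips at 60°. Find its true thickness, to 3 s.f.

True thickness t = h · cos(dip) = 10.5 × cos 60°
t = 10.5 × 0.5000 = 5.250 m

5.25 m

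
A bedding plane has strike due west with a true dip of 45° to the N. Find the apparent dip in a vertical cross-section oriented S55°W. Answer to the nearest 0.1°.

29.8°

Angle between strike (due west) and section (S55°W): β = 35°.
tan(apparent dip) = tan 45° · sin 35° = 0.5736
α = arctan(0.5736) = 29.84°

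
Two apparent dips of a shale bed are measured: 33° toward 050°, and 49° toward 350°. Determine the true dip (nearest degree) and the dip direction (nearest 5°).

Each apparent-dip line lies in the plane. As unit vectors (x east, y north, z up), v₁ plunges 33°→050° and v₂ plunges 49°→350°.
The plane normal is n = v₁ × v₂ ∝ (-0.055, 0.547, 0.477).
Dip δ = arctan(|n_h|/n_z) = arctan(0.550/0.477) = 49.1°.
Dip direction = atan2(-0.055, 0.547) = 354° (azimuth of n's horizontal projection).

true dip 49°, dip direction 355°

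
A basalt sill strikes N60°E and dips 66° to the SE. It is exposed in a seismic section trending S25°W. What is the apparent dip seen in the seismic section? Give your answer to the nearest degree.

The section lies 35° from the strike.
tan(apparent dip) = tan 66° · sin 35° = 1.2883
apparent dip = arctan 1.2883 = 52.18°

52°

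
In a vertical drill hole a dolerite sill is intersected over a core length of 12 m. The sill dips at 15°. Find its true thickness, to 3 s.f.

True thickness t = h · cos(dip) = 12 × cos 15°
t = 12 × 0.9659 = 11.591 m

11.6 m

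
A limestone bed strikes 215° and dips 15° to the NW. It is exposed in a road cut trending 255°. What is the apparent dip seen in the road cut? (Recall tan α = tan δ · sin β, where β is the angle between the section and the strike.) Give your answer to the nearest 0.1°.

The strike is 215° and the section trends 255°; the acute angle between them is β = 40°.
tan α = tan 15° × sin 40° = 0.2679 × 0.6428 = 0.1722
α = arctan(0.1722) = 9.77°

9.8°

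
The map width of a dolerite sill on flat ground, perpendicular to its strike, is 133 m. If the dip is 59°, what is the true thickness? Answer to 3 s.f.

True thickness t = w · sin(dip) = 133 × sin 59°
t = 133 × 0.8572 = 114.003 m

114 m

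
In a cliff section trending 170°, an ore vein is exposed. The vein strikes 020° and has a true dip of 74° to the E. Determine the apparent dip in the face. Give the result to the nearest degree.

The strike is 020° and the section trends 170°; the acute angle between them is β = 30°.
tan α = tan 74° × sin 30° = 3.4874 × 0.5000 = 1.7437
apparent dip = arctan 1.7437 = 60.17°

60°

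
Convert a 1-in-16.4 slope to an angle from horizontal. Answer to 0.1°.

3.5°

tan θ = 1/16.4 = 0.0610
θ = arctan(0.0610) = 3.49°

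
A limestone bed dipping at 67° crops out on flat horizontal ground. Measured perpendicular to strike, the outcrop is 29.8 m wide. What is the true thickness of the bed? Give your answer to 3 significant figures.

27.4 m

True thickness t = w · sin(dip) = 29.8 × sin 67°
t = 29.8 × 0.9205 = 27.431 m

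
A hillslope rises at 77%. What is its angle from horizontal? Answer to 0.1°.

tan θ = 77/100 = 0.7700
θ = arctan(0.7700) = 37.60°

37.6°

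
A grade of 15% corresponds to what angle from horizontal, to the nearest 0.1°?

tan θ = 15/100 = 0.1500
θ = arctan(0.1500) = 8.53°

8.5°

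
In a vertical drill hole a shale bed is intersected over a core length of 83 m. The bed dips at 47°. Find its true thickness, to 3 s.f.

True thickness t = h · cos(dip) = 83 × cos 47°
t = 83 × 0.6820 = 56.606 m

56.6 m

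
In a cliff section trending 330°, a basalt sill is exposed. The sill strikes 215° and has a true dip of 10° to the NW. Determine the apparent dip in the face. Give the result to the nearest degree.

The section lies 65° from the strike.
tan(apparent dip) = tan 10° · sin 65° = 0.1598
apparent dip = arctan 0.1598 = 9.08°

9°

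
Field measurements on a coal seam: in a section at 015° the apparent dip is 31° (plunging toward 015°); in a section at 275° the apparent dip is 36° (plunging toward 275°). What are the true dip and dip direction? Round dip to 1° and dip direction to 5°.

true dip 46°, dip direction 320°

Each apparent-dip line lies in the plane. As unit vectors (x east, y north, z up), v₁ plunges 31°→015° and v₂ plunges 36°→275°.
Cross product v₁ × v₂ gives the pole to the plane: n ∝ (-0.450, 0.545, 0.683).
Dip δ = arctan(|n_h|/n_z) = arctan(0.707/0.683) = 46.0°.
The horizontal component of n points toward azimuth atan2(n_x, n_y) = 320°, the dip direction.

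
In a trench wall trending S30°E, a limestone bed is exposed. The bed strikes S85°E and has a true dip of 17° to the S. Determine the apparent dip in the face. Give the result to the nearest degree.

14°

Angle between strike (S85°E) and section (S30°E): β = 55°.
tan(apparent dip) = tan 17° · sin 55° = 0.2504
apparent dip = arctan 0.2504 = 14.06°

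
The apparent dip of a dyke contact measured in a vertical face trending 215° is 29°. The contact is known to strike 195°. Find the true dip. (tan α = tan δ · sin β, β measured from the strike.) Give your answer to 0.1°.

β = acute angle between strike 195° and section 215° = 20°.
tan(true dip) = tan 29° / sin 20° = 1.6207
δ = arctan(1.6207) = 58.32°

58.3°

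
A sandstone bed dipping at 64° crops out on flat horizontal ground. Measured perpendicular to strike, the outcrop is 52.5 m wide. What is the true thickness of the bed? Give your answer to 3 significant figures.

True thickness t = w · sin(dip) = 52.5 × sin 64°
t = 52.5 × 0.8988 = 47.187 m

47.2 m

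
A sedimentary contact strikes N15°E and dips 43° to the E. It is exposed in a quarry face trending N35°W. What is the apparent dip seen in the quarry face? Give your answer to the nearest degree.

The section lies 50° from the strike.
tan α = tan 43° × sin 50° = 0.9325 × 0.7660 = 0.7143
apparent dip = arctan 0.7143 = 35.54°

36°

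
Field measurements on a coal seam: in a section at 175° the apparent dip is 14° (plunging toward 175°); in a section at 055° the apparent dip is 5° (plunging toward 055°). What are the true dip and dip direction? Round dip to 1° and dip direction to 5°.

Represent each trace as a vector plunging at its apparent dip toward its trend (east-north-up frame): v₁ = (0.085, -0.967, -0.242), v₂ = (0.816, 0.571, -0.087).
Cross product v₁ × v₂ gives the pole to the plane: n ∝ (0.222, -0.190, 0.837).
tan δ = √(n_x²+n_y²)/n_z = 0.293/0.837, so δ = 19.3°.
The horizontal component of n points toward azimuth atan2(n_x, n_y) = 131°, the dip direction.

true dip 19°, dip direction 130°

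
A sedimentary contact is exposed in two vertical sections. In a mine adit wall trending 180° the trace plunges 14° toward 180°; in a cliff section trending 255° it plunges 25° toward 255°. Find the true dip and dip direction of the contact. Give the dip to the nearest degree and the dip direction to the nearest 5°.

Represent each trace as a vector plunging at its apparent dip toward its trend (east-north-up frame): v₁ = (0.000, -0.970, -0.242), v₂ = (-0.875, -0.235, -0.423).
The plane normal is n = v₁ × v₂ ∝ (-0.353, -0.212, 0.849).
True dip = arccos(n_z / |n|) = arccos(0.8998) = 25.9°.
Dip direction = azimuth of (n_x, n_y) = atan2(-0.353, -0.212) = 239°.

true dip 26°, dip direction 240°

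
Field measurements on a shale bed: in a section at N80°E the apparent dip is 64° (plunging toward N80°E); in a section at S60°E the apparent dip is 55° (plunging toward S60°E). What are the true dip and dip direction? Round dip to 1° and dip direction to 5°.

Each apparent-dip line lies in the plane. As unit vectors (x east, y north, z up), v₁ plunges 64°→N80°E and v₂ plunges 55°→S60°E.
The plane normal is n = v₁ × v₂ ∝ (0.320, 0.093, 0.162).
True dip = arccos(n_z / |n|) = arccos(0.4363) = 64.1°.
Dip direction = azimuth of (n_x, n_y) = atan2(0.320, 0.093) = 74°.

true dip 64°, dip direction 075°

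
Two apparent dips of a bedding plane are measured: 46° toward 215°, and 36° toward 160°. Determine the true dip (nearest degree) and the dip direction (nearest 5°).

true dip 46°, dip direction 205°

The two traces are lines in the plane: v₁ = (sin 215°·cos 46°, cos 215°·cos 46°, −sin 46°), v₂ = (sin 160°·cos 36°, cos 160°·cos 36°, −sin 36°).
Cross product v₁ × v₂ gives the pole to the plane: n ∝ (-0.212, -0.433, 0.460).
Dip δ = arctan(|n_h|/n_z) = arctan(0.483/0.460) = 46.3°.
Dip direction = atan2(-0.212, -0.433) = 206° (azimuth of n's horizontal projection).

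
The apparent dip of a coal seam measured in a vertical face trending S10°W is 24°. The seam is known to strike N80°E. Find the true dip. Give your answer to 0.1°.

The section is 70° from the strike.
tan(true dip) = tan 24° / sin 70° = 0.4738
true dip = arctan 0.4738 = 25.35°

25.4°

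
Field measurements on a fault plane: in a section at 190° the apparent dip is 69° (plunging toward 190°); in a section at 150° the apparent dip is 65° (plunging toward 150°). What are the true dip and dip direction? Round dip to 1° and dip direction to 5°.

Represent each trace as a vector plunging at its apparent dip toward its trend (east-north-up frame): v₁ = (-0.062, -0.353, -0.934), v₂ = (0.211, -0.366, -0.906).
Cross product v₁ × v₂ gives the pole to the plane: n ∝ (-0.022, -0.254, 0.097).
Dip δ = arctan(|n_h|/n_z) = arctan(0.255/0.097) = 69.1°.
Dip direction = azimuth of (n_x, n_y) = atan2(-0.022, -0.254) = 185°.

true dip 69°, dip direction 185°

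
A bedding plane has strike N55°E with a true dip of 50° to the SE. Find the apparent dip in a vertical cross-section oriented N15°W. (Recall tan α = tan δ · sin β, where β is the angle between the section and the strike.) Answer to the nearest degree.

The section lies 70° from the strike.
tan(apparent dip) = tan 50° · sin 70° = 1.1199
α = arctan(1.1199) = 48.24°

48°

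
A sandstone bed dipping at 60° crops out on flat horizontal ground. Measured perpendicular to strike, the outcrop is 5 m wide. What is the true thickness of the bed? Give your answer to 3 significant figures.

True thickness t = w · sin(dip) = 5 × sin 60°
t = 5 × 0.8660 = 4.330 m

4.33 m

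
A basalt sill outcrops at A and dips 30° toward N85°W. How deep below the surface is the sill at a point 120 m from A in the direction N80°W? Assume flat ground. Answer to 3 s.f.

The hole lies 5° from the dip direction, so the down-dip offset is 120 × cos 5° = 119.54 m.
Depth = down-dip offset × tan(dip) = 119.54 × tan 30° = 119.54 × 0.5774
Depth = 69.02 m

69.0 m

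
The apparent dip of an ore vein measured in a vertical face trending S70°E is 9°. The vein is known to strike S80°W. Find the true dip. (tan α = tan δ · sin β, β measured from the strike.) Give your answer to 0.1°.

β = acute angle between strike S80°W and section S70°E = 30°.
tan δ = tan α / sin β = tan 9° / sin 30° = 0.1584 / 0.5000 = 0.3168
δ = arctan(0.3168) = 17.58°

17.6°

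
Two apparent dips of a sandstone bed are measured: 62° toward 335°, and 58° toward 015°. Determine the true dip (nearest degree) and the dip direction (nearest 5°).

true dip 62°, dip direction 345°

Each apparent-dip line lies in the plane. As unit vectors (x east, y north, z up), v₁ plunges 62°→335° and v₂ plunges 58°→015°.
Cross product v₁ × v₂ gives the pole to the plane: n ∝ (-0.091, 0.289, 0.160).
True dip = arccos(n_z / |n|) = arccos(0.4663) = 62.2°.
The horizontal component of n points toward azimuth atan2(n_x, n_y) = 343°, the dip direction.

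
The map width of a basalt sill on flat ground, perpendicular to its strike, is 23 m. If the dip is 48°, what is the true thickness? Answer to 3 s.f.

17.1 m

True thickness t = w · sin(dip) = 23 × sin 48°
t = 23 × 0.7431 = 17.092 m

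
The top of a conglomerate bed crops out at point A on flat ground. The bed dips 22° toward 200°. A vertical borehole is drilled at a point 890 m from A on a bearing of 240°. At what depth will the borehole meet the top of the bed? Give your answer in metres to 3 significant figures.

275 m

The hole lies 40° from the dip direction, so the down-dip offset is 890 × cos 40° = 681.78 m.
Depth = down-dip offset × tan(dip) = 681.78 × tan 22° = 681.78 × 0.4040
Depth = 275.46 m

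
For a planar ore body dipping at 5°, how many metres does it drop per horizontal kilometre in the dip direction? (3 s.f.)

87.5 m

drop per km = 1000 × tan 5° = 1000 × 0.0875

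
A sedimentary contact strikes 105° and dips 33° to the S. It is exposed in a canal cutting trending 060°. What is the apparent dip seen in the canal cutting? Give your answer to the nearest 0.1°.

24.7°

The strike is 105° and the section trends 060°; the acute angle between them is β = 45°.
tan α = tan 33° × sin 45° = 0.6494 × 0.7071 = 0.4592
apparent dip = arctan 0.4592 = 24.66°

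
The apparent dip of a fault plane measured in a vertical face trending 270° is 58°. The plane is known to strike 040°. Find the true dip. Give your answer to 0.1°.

64.4°

The section is 50° from the strike.
tan(true dip) = tan 58° / sin 50° = 2.0891
true dip = arctan 2.0891 = 64.42°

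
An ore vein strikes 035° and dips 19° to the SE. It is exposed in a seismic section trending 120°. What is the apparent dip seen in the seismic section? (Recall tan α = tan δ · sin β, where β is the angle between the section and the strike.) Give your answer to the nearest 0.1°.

18.9°

Angle between strike (035°) and section (120°): β = 85°.
tan α = tan 19° × sin 85° = 0.3443 × 0.9962 = 0.3430
apparent dip = arctan 0.3430 = 18.93°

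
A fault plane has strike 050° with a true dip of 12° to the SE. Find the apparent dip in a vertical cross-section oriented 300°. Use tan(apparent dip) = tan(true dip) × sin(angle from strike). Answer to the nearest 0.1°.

11.3°

Angle between strike (050°) and section (300°): β = 70°.
tan α = tan 12° × sin 70° = 0.2126 × 0.9397 = 0.1997
α = arctan(0.1997) = 11.30°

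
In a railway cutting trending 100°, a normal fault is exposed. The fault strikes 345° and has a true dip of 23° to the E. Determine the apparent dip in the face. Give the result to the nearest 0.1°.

21.0°

The section lies 65° from the strike.
tan α = tan 23° × sin 65° = 0.4245 × 0.9063 = 0.3847
α = arctan(0.3847) = 21.04°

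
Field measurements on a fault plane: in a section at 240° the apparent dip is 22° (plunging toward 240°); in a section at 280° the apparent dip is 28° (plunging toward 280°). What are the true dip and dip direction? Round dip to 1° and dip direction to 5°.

Represent each trace as a vector plunging at its apparent dip toward its trend (east-north-up frame): v₁ = (-0.803, -0.464, -0.375), v₂ = (-0.870, 0.153, -0.469).
The plane normal is n = v₁ × v₂ ∝ (-0.275, 0.051, 0.526).
tan δ = √(n_x²+n_y²)/n_z = 0.280/0.526, so δ = 28.0°.
Dip direction = atan2(-0.275, 0.051) = 281° (azimuth of n's horizontal projection).

true dip 28°, dip direction 280°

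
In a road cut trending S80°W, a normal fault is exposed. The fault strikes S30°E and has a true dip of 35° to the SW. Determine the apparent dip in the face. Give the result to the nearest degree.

33°

The section lies 70° from the strike.
tan(apparent dip) = tan 35° · sin 70° = 0.6580
α = arctan(0.6580) = 33.34°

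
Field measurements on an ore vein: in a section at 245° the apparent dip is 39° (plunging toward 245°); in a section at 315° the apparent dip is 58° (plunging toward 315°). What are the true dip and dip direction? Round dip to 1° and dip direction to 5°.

Each apparent-dip line lies in the plane. As unit vectors (x east, y north, z up), v₁ plunges 39°→245° and v₂ plunges 58°→315°.
Cross product v₁ × v₂ gives the pole to the plane: n ∝ (-0.514, 0.361, 0.387).
tan δ = √(n_x²+n_y²)/n_z = 0.629/0.387, so δ = 58.4°.
Dip direction = atan2(-0.514, 0.361) = 305° (azimuth of n's horizontal projection).

true dip 58°, dip direction 305°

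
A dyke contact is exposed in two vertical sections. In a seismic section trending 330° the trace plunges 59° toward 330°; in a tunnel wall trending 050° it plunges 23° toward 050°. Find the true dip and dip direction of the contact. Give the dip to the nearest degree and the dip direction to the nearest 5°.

Represent each trace as a vector plunging at its apparent dip toward its trend (east-north-up frame): v₁ = (-0.258, 0.446, -0.857), v₂ = (0.705, 0.592, -0.391).
Cross product v₁ × v₂ gives the pole to the plane: n ∝ (-0.333, 0.705, 0.467).
tan δ = √(n_x²+n_y²)/n_z = 0.780/0.467, so δ = 59.1°.
The horizontal component of n points toward azimuth atan2(n_x, n_y) = 335°, the dip direction.

true dip 59°, dip direction 335°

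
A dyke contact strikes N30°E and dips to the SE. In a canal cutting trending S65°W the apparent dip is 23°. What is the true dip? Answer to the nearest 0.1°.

36.5°

The section is 35° from the strike.
tan(true dip) = tan 23° / sin 35° = 0.7400
δ = arctan(0.7400) = 36.50°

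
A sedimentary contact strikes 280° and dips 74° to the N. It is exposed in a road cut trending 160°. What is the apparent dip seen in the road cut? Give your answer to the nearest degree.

The section lies 60° from the strike.
tan α = tan 74° × sin 60° = 3.4874 × 0.8660 = 3.0202
apparent dip = arctan 3.0202 = 71.68°

72°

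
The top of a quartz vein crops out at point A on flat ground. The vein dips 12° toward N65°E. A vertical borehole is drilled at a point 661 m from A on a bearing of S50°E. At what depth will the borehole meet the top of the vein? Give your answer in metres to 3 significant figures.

The hole lies 65° from the dip direction, so the down-dip offset is 661 × cos 65° = 279.35 m.
Depth = down-dip offset × tan(dip) = 279.35 × tan 12° = 279.35 × 0.2126
Depth = 59.38 m

59.4 m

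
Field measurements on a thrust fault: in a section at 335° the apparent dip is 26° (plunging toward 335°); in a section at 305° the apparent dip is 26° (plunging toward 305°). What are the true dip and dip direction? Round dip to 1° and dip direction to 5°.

Each apparent-dip line lies in the plane. As unit vectors (x east, y north, z up), v₁ plunges 26°→335° and v₂ plunges 26°→305°.
The plane normal is n = v₁ × v₂ ∝ (-0.131, 0.156, 0.404).
tan δ = √(n_x²+n_y²)/n_z = 0.204/0.404, so δ = 26.8°.
Dip direction = atan2(-0.131, 0.156) = 320° (azimuth of n's horizontal projection).

true dip 27°, dip direction 320°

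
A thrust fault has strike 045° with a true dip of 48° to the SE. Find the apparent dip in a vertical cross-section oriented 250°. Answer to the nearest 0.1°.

Angle between strike (045°) and section (250°): β = 25°.
tan(apparent dip) = tan 48° · sin 25° = 0.4694
apparent dip = arctan 0.4694 = 25.14°

25.1°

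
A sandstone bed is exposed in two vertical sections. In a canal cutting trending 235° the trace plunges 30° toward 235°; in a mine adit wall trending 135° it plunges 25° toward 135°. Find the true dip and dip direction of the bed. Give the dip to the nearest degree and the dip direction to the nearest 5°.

true dip 39°, dip direction 190°

The two traces are lines in the plane: v₁ = (sin 235°·cos 30°, cos 235°·cos 30°, −sin 30°), v₂ = (sin 135°·cos 25°, cos 135°·cos 25°, −sin 25°).
n = v₁ × v₂ = (-0.111, -0.620, 0.773) (taken with n_z > 0).
True dip = arccos(n_z / |n|) = arccos(0.7751) = 39.2°.
Dip direction = azimuth of (n_x, n_y) = atan2(-0.111, -0.620) = 190°.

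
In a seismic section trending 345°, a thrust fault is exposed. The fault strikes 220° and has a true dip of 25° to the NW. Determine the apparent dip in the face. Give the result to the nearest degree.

The strike is 220° and the section trends 345°; the acute angle between them is β = 55°.
tan α = tan 25° × sin 55° = 0.4663 × 0.8192 = 0.3820
α = arctan(0.3820) = 20.91°

21°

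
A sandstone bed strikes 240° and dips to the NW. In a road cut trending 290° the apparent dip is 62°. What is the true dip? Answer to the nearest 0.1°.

67.8°

β = acute angle between strike 240° and section 290° = 50°.
tan δ = tan α / sin β = tan 62° / sin 50° = 1.8807 / 0.7660 = 2.4551
true dip = arctan 2.4551 = 67.84°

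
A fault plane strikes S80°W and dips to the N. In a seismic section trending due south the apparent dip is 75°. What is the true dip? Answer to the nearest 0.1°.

The section is 80° from the strike.
tan(true dip) = tan 75° / sin 80° = 3.7896
true dip = arctan 3.7896 = 75.22°

75.2°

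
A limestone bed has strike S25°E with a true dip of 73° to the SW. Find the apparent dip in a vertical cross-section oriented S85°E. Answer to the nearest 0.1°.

The section lies 60° from the strike.
tan α = tan 73° × sin 60° = 3.2709 × 0.8660 = 2.8326
α = arctan(2.8326) = 70.56°

70.6°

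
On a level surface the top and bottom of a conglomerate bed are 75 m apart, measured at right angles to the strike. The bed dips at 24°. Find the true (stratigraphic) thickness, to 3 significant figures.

30.5 m

True thickness t = w · sin(dip) = 75 × sin 24°
t = 75 × 0.4067 = 30.505 m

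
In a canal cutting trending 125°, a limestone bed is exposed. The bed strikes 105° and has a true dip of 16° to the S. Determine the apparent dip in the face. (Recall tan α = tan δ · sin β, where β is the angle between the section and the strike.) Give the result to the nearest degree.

6°

The strike is 105° and the section trends 125°; the acute angle between them is β = 20°.
tan α = tan 16° × sin 20° = 0.2867 × 0.3420 = 0.0981
apparent dip = arctan 0.0981 = 5.60°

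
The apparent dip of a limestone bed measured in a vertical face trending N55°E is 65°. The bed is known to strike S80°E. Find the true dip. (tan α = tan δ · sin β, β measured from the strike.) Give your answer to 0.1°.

71.8°

The section is 45° from the strike.
tan(true dip) = tan 65° / sin 45° = 3.0328
δ = arctan(3.0328) = 71.75°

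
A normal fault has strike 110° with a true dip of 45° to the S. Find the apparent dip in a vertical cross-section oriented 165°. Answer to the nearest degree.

The strike is 110° and the section trends 165°; the acute angle between them is β = 55°.
tan(apparent dip) = tan 45° · sin 55° = 0.8192
apparent dip = arctan 0.8192 = 39.32°

39°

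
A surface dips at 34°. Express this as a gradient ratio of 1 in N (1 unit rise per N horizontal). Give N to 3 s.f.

1 in 1.48

1 : N means tan θ = 1/N, so N = 1/tan 34° = 1/0.6745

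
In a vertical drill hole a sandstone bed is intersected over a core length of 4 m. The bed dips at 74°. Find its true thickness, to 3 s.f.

True thickness t = h · cos(dip) = 4 × cos 74°
t = 4 × 0.2756 = 1.103 m

1.10 m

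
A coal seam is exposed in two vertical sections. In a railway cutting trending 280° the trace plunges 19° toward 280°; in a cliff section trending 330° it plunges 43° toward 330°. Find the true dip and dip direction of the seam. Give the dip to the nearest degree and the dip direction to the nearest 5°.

true dip 45°, dip direction 350°

Each apparent-dip line lies in the plane. As unit vectors (x east, y north, z up), v₁ plunges 19°→280° and v₂ plunges 43°→330°.
Cross product v₁ × v₂ gives the pole to the plane: n ∝ (-0.094, 0.516, 0.530).
True dip = arccos(n_z / |n|) = arccos(0.7106) = 44.7°.
The horizontal component of n points toward azimuth atan2(n_x, n_y) = 350°, the dip direction.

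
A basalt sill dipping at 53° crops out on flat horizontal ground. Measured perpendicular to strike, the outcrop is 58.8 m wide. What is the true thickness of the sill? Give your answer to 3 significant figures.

True thickness t = w · sin(dip) = 58.8 × sin 53°
t = 58.8 × 0.7986 = 46.960 m

47.0 m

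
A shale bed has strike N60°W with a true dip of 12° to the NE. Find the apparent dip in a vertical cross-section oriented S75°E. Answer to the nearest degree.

The section lies 15° from the strike.
tan α = tan 12° × sin 15° = 0.2126 × 0.2588 = 0.0550
α = arctan(0.0550) = 3.15°

3°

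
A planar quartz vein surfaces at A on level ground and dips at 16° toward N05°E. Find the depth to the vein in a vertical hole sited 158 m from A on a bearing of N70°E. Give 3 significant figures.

The hole lies 65° from the dip direction, so the down-dip offset is 158 × cos 65° = 66.77 m.
Depth = down-dip offset × tan(dip) = 66.77 × tan 16° = 66.77 × 0.2867
Depth = 19.15 m

19.1 m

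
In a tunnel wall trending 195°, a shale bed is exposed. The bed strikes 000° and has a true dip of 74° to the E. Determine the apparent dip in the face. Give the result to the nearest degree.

The strike is 000° and the section trends 195°; the acute angle between them is β = 15°.
tan α = tan 74° × sin 15° = 3.4874 × 0.2588 = 0.9026
apparent dip = arctan 0.9026 = 42.07°

42°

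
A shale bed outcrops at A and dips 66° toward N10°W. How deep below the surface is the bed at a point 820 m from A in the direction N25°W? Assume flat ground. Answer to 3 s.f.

The hole lies 15° from the dip direction, so the down-dip offset is 820 × cos 15° = 792.06 m.
Depth = down-dip offset × tan(dip) = 792.06 × tan 66° = 792.06 × 2.2460
Depth = 1778.99 m

1780 m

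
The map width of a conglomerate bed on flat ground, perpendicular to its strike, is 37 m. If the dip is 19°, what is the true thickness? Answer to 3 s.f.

True thickness t = w · sin(dip) = 37 × sin 19°
t = 37 × 0.3256 = 12.046 m

12.0 m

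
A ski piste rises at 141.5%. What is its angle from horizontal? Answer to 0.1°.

54.8°

tan θ = 141.5/100 = 1.4150
θ = arctan(1.4150) = 54.75°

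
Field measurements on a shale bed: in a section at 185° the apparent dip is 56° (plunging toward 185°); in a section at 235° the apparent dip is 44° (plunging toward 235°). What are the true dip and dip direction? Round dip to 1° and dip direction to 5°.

The two traces are lines in the plane: v₁ = (sin 185°·cos 56°, cos 185°·cos 56°, −sin 56°), v₂ = (sin 235°·cos 44°, cos 235°·cos 44°, −sin 44°).
The plane normal is n = v₁ × v₂ ∝ (-0.045, -0.455, 0.308).
tan δ = √(n_x²+n_y²)/n_z = 0.457/0.308, so δ = 56.0°.
Dip direction = atan2(-0.045, -0.455) = 186° (azimuth of n's horizontal projection).

true dip 56°, dip direction 185°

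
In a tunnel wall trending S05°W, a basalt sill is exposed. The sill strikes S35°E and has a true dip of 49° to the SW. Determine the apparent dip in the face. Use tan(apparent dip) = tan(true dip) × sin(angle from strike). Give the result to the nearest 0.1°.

Angle between strike (S35°E) and section (S05°W): β = 40°.
tan α = tan 49° × sin 40° = 1.1504 × 0.6428 = 0.7394
apparent dip = arctan 0.7394 = 36.48°

36.5°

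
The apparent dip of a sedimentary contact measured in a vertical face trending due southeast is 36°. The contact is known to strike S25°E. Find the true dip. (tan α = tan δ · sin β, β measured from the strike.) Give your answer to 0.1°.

64.8°

The section is 20° from the strike.
tan(true dip) = tan 36° / sin 20° = 2.1243
true dip = arctan 2.1243 = 64.79°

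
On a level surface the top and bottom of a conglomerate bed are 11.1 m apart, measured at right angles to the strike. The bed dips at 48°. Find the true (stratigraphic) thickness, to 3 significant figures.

True thickness t = w · sin(dip) = 11.1 × sin 48°
t = 11.1 × 0.7431 = 8.249 m

8.25 m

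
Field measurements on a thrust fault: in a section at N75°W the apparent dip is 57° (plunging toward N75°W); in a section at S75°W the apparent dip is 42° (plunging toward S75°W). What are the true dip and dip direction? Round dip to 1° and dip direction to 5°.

true dip 60°, dip direction 315°

Each apparent-dip line lies in the plane. As unit vectors (x east, y north, z up), v₁ plunges 57°→N75°W and v₂ plunges 42°→S75°W.
The plane normal is n = v₁ × v₂ ∝ (-0.256, 0.250, 0.202).
Dip δ = arctan(|n_h|/n_z) = arctan(0.358/0.202) = 60.5°.
Dip direction = azimuth of (n_x, n_y) = atan2(-0.256, 0.250) = 314°.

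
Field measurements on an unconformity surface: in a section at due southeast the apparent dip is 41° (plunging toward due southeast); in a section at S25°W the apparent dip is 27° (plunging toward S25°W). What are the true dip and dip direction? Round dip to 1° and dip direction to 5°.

Each apparent-dip line lies in the plane. As unit vectors (x east, y north, z up), v₁ plunges 41°→due southeast and v₂ plunges 27°→S25°W.
n = v₁ × v₂ = (0.288, -0.489, 0.632) (taken with n_z > 0).
Dip δ = arctan(|n_h|/n_z) = arctan(0.568/0.632) = 41.9°.
The horizontal component of n points toward azimuth atan2(n_x, n_y) = 150°, the dip direction.

true dip 42°, dip direction 150°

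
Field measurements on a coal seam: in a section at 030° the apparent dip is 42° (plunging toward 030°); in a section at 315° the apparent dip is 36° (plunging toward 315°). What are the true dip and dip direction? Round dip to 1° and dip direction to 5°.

true dip 46°, dip direction 000°

The two traces are lines in the plane: v₁ = (sin 30°·cos 42°, cos 30°·cos 42°, −sin 42°), v₂ = (sin 315°·cos 36°, cos 315°·cos 36°, −sin 36°).
Cross product v₁ × v₂ gives the pole to the plane: n ∝ (0.004, 0.601, 0.581).
True dip = arccos(n_z / |n|) = arccos(0.6948) = 46.0°.
Dip direction = atan2(0.004, 0.601) = 0° (azimuth of n's horizontal projection).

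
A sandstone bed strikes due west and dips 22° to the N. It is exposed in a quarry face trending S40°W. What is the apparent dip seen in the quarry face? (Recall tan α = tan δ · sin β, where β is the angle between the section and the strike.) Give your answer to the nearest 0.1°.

17.2°

The section lies 50° from the strike.
tan(apparent dip) = tan 22° · sin 50° = 0.3095
apparent dip = arctan 0.3095 = 17.20°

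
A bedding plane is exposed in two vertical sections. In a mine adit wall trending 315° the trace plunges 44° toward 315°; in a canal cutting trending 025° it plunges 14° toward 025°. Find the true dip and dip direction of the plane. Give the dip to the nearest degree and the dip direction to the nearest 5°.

true dip 44°, dip direction 310°

Each apparent-dip line lies in the plane. As unit vectors (x east, y north, z up), v₁ plunges 44°→315° and v₂ plunges 14°→025°.
Cross product v₁ × v₂ gives the pole to the plane: n ∝ (-0.488, 0.408, 0.656).
True dip = arccos(n_z / |n|) = arccos(0.7180) = 44.1°.
Dip direction = azimuth of (n_x, n_y) = atan2(-0.488, 0.408) = 310°.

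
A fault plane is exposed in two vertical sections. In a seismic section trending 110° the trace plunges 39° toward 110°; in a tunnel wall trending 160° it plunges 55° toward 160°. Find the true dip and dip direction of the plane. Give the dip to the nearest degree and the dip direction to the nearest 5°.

true dip 55°, dip direction 165°

Represent each trace as a vector plunging at its apparent dip toward its trend (east-north-up frame): v₁ = (0.730, -0.266, -0.629), v₂ = (0.196, -0.539, -0.819).
Cross product v₁ × v₂ gives the pole to the plane: n ∝ (0.121, -0.475, 0.341).
True dip = arccos(n_z / |n|) = arccos(0.5717) = 55.1°.
The horizontal component of n points toward azimuth atan2(n_x, n_y) = 166°, the dip direction.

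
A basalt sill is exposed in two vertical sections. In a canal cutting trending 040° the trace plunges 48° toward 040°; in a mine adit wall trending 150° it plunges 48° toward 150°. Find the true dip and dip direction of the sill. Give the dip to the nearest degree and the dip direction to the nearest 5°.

true dip 63°, dip direction 095°

Each apparent-dip line lies in the plane. As unit vectors (x east, y north, z up), v₁ plunges 48°→040° and v₂ plunges 48°→150°.
Cross product v₁ × v₂ gives the pole to the plane: n ∝ (0.812, -0.071, 0.421).
Dip δ = arctan(|n_h|/n_z) = arctan(0.815/0.421) = 62.7°.
Dip direction = atan2(0.812, -0.071) = 95° (azimuth of n's horizontal projection).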